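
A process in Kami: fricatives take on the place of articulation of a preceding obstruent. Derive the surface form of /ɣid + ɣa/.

[ɣidza]

The rule targets /ɣ/ (voiced velar fricative), which sits after the trigger /d/ (alveolar).
The voiced alveolar fricative is [z], so /ɣ/ → [z].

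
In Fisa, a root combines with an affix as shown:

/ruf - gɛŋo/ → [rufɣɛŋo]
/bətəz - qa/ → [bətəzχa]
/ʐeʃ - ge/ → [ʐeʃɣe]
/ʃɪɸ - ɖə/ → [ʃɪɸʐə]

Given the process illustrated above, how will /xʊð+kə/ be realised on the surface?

The data show progressive manner assimilation: /g/ → [ɣ] after /f/; /q/ → [χ] after /z/; /g/ → [ɣ] after /ʃ/; /ɖ/ → [ʐ] after /ɸ/. In each pair only manner changes, matching the preceding consonant, while place and voice stay constant.
The rule targets /k/ (voiceless velar stop), which sits after the trigger /ð/ (fricative).
A voiceless velar fricative is [x], so the surface segment is [x].

[xʊðxə]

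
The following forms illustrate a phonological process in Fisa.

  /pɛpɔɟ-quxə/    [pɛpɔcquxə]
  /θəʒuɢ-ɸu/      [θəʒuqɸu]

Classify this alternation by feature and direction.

The segment that alternates is /ɟ/, which surfaces as [c] when adjacent to /q/.
The change voiced → voiceless matches the voicing of the following /q/, identifying this as voicing assimilation.
Place and manner are unchanged, so the assimilation is partial, not total.
The other alternating form patterns the same way: /ɢ/ → [q] before /ɸ/ (voiced → voiceless, matching voiceless) — only voicing changes, and always toward the following segment.
The trigger is the following segment, so the direction is regressive (anticipatory).

regressive voicing assimilation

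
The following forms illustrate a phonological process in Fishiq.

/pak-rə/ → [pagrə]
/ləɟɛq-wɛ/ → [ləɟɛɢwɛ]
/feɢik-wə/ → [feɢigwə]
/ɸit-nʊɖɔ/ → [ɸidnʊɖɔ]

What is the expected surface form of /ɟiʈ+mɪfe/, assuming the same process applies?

The data show regressive voicing assimilation: /k/ → [g] before /r/; /q/ → [ɢ] before /w/; /k/ → [g] before /w/; /t/ → [d] before /n/. In each pair only voicing changes, matching the following consonant, while place and manner stay constant.
The rule targets /ʈ/ (voiceless retroflex stop), which sits before the trigger /m/ (voiced).
A voiced retroflex stop is [ɖ], so the surface segment is [ɖ].

[ɟiɖmɪfe]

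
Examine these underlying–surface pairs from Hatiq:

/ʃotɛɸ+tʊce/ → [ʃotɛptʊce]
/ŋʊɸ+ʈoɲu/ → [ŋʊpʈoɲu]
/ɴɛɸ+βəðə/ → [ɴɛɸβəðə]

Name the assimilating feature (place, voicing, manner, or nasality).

manner

Underlying /ɸ/ is realised as [p] next to /t/; /t/ itself does not change.
The change fricative → stop matches the manner of the following /t/, identifying this as manner assimilation.
The same holds elsewhere in the data: /ɸ/ → [p] before /ʈ/ (fricative → stop, matching a stop) — only manner changes, and always toward the following segment.
No alternation appears in [ɴɛɸβəðə]: there the adjacent consonants already agree in manner (/ɸ/ and /β/ are both fricatives), so this form is consistent with the same rule.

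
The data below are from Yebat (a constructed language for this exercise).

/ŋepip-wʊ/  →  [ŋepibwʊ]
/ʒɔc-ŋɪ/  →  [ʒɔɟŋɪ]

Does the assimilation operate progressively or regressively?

regressive

The segment that alternates is /p/, which surfaces as [b] when adjacent to /w/.
The change voiceless → voiced matches the voicing of the following /w/, identifying this as voicing assimilation.
The same holds elsewhere in the data: /c/ → [ɟ] before /ŋ/ (voiceless → voiced, matching voiced) — only voicing changes, and always toward the following segment.
The trigger is the following segment, so the direction is regressive (anticipatory).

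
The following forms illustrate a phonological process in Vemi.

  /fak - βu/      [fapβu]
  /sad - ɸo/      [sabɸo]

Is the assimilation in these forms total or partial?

partial assimilation

Comparing underlying and surface forms, /k/ → [p] is the alternation; the neighbouring /β/ is constant.
The change velar → bilabial matches the place of the following /β/, identifying this as place assimilation.
Manner and voice are unchanged, so the assimilation is partial, not total.
The same holds elsewhere in the data: /d/ → [b] before /ɸ/ (alveolar → bilabial, matching bilabial) — only place changes, and always toward the following segment.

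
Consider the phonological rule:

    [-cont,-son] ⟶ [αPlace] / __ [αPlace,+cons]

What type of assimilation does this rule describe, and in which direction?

regressive place assimilation

The shared variable α links the value of the place features (abbreviated [Place]) on the target to the same value on the neighbouring segment, so place is the feature that assimilates.
Since the environment is written after the underscore, the trigger follows the target; the direction is regressive.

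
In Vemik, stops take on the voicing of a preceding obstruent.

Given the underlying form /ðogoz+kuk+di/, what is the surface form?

[ðogozgukti]

/k/ is a voiceless velar stop. The preceding trigger /z/ is voiced, so /k/ must become voiced as well.
The voiced velar stop is [g], so /k/ → [g].
The same rule applies at the second boundary: /d/ → [t] next to /k/.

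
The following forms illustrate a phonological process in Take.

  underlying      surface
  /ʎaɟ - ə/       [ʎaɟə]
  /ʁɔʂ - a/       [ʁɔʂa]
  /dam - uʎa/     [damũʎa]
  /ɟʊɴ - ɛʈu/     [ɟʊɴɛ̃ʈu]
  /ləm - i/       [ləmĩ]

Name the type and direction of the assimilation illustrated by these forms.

The vowel /u/ surfaces as nasalised [ũ] next to the preceding nasal /m/ — it has acquired the [+nasal] feature of its neighbour.
Likewise in the remaining data: /ɛ/ → [ɛ̃] after /ɴ/; /i/ → [ĩ] after /m/ — each time a vowel is nasalised next to a preceding nasal.
No change occurs in [ʎaɟə], [ʁɔʂa] because the vowel at the boundary is adjacent to an oral consonant, not a nasal (/ə/ next to /ɟ/; /a/ next to /ʂ/).
Because the conditioning nasal is to the left of the vowel that changes, the process is progressive (perseverative).

progressive nasality assimilation (vowel nasalisation)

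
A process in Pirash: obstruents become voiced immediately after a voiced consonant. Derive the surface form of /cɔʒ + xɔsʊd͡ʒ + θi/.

/x/ is a voiceless velar fricative. The preceding trigger /ʒ/ is voiced, so /x/ must become voiced as well.
The voiced velar fricative is [ɣ], so /x/ → [ɣ].
The same rule applies at the second boundary: /θ/ → [ð] next to /d͡ʒ/.

[cɔʒɣɔsʊd͡ʒði]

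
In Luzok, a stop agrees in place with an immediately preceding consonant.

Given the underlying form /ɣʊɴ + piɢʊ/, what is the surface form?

[ɣʊɴqiɢʊ]

/p/ is a voiceless bilabial stop. The preceding trigger /ɴ/ is uvular, so /p/ must become uvular as well.
Changing only its place to uvular gives [q] — the voiceless uvular stop.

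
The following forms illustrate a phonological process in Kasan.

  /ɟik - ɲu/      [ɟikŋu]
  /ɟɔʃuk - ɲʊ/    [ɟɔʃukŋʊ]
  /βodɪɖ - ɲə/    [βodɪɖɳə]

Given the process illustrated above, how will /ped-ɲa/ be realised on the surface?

[pedna]

The data show progressive place assimilation: /ɲ/ → [ŋ] after /k/; /ɲ/ → [ɳ] after /ɖ/. In each pair only place changes, matching the preceding consonant, while manner and voice stay constant.
/ɲ/ is a voiced palatal nasal. The preceding trigger /d/ is alveolar, so /ɲ/ must become alveolar as well.
A voiced alveolar nasal is [n], so the surface segment is [n].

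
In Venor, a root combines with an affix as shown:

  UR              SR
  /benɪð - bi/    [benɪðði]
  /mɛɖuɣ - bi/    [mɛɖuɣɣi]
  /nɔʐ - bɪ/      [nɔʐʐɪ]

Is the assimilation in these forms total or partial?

total assimilation

The segment that alternates is /b/, which surfaces as [ð] when adjacent to /ð/.
The output [ð] is identical to the trigger /ð/ — every feature (place, manner, voicing) has been copied — so this is total assimilation.
The remaining alternations confirm this: /b/ → [ɣ] after /ɣ/; /b/ → [ʐ] after /ʐ/ — in each case the output is a copy of the preceding consonant.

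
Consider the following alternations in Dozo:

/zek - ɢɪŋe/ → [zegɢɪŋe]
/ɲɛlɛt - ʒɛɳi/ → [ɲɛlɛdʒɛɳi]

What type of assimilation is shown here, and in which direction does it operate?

regressive voicing assimilation

The segment that alternates is /k/, which surfaces as [g] when adjacent to /ɢ/.
/k/ is voiceless while /ɢ/ is voiced; the output [g] is voiced, matching the trigger — so the feature that spreads is voicing.
Place and manner are unchanged, so the assimilation is partial, not total.
The same holds elsewhere in the data: /t/ → [d] before /ʒ/ (voiceless → voiced, matching voiced) — only voicing changes, and always toward the following segment.
The trigger is the following segment, so the direction is regressive (anticipatory).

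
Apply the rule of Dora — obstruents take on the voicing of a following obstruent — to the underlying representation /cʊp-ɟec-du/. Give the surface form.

The rule targets /p/ (voiceless bilabial stop), which sits before the trigger /ɟ/ (voiced).
The voiced bilabial stop is [b], so /p/ → [b].
The same rule applies at the second boundary: /c/ → [ɟ] next to /d/.

[cʊbɟeɟdu]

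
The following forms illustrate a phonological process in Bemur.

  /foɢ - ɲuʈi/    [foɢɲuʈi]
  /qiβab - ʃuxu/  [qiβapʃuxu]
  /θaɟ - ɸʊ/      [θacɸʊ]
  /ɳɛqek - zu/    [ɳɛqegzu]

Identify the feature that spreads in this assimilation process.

voicing

Comparing underlying and surface forms, /b/ → [p] is the alternation; the neighbouring /ʃ/ is constant.
/b/ is voiced while /ʃ/ is voiceless; the output [p] is voiceless, matching the trigger — so the feature that spreads is voicing.
The same holds elsewhere in the data: /ɟ/ → [c] before /ɸ/ (voiced → voiceless, matching voiceless); /k/ → [g] before /z/ (voiceless → voiced, matching voiced) — only voicing changes, and always toward the following segment.
Nothing changes in [foɢɲuʈi]: there the adjacent consonants already agree in voicing (/ɢ/ and /ɲ/ are both voiced), so this form is consistent with the same rule.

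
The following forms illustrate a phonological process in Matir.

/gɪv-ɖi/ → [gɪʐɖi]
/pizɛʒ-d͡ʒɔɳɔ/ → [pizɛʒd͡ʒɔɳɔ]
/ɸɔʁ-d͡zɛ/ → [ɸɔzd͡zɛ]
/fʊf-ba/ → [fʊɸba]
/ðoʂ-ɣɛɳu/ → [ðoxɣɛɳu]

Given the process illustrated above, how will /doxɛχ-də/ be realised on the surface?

[doxɛsdə]

The data show regressive place assimilation: /v/ → [ʐ] before /ɖ/; /ʁ/ → [z] before /d͡z/; /f/ → [ɸ] before /b/; /ʂ/ → [x] before /ɣ/. In each pair only place changes, matching the following consonant, while manner and voice stay constant.
Nothing changes in [pizɛʒd͡ʒɔɳɔ]: there the adjacent consonants already agree in place (/ʒ/ and /d͡ʒ/ are both postalveolar), so this form is consistent with the same rule.
The rule targets /χ/ (voiceless uvular fricative), which sits before the trigger /d/ (alveolar).
The voiceless alveolar fricative is [s], so /χ/ → [s].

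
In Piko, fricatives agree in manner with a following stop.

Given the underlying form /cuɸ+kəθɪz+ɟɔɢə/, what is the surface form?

[cupkəθɪdɟɔɢə]

/ɸ/ is a voiceless bilabial fricative. The following trigger /k/ is a stop, so /ɸ/ must become a stop as well.
The voiceless bilabial stop is [p], so /ɸ/ → [p].
The same rule applies at the second boundary: /z/ → [d] next to /ɟ/.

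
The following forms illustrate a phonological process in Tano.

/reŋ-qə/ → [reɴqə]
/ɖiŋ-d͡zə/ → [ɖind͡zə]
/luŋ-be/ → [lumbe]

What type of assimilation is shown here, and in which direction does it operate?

regressive place assimilation

The segment that alternates is /ŋ/, which surfaces as [ɴ] when adjacent to /q/.
/ŋ/ is velar while /q/ is uvular; the output [ɴ] is uvular, matching the trigger — so the feature that spreads is place.
Manner and voice are unchanged, so the assimilation is partial, not total.
Checking the remaining alternations: /ŋ/ → [n] before /d͡z/ (velar → alveolar, matching alveolar); /ŋ/ → [m] before /b/ (velar → bilabial, matching bilabial) — only place changes, and always toward the following segment.
The trigger is the following segment, so the direction is regressive (anticipatory).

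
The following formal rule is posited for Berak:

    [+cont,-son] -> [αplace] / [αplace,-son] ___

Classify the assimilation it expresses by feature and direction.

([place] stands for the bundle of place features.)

progressive place assimilation

The rule copies the place features (abbreviated [place]) from the environment onto the target, so the assimilating feature is place.
The conditioning segment sits to the left of the focus bar, meaning the trigger precedes the segment that changes — progressive assimilation.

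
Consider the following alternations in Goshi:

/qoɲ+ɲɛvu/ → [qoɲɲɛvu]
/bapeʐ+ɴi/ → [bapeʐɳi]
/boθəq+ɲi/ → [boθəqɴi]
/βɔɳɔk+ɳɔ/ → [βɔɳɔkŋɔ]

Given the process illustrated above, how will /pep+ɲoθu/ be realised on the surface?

[pepmoθu]

The data show progressive place assimilation: /ɴ/ → [ɳ] after /ʐ/; /ɲ/ → [ɴ] after /q/; /ɳ/ → [ŋ] after /k/. In each pair only place changes, matching the preceding consonant, while manner and voice stay constant.
No alternation appears in [qoɲɲɛvu]: there the adjacent consonants already agree in place (/ɲ/ and /ɲ/ are both palatal), so this form is consistent with the same rule.
/ɲ/ is a voiced palatal nasal. The preceding trigger /p/ is bilabial, so /ɲ/ must become bilabial as well.
A voiced bilabial nasal is [m], so the surface segment is [m].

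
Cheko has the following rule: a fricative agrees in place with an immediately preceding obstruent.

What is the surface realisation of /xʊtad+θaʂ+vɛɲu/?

[xʊtadsaʂʐɛɲu]

The rule targets /θ/ (voiceless dental fricative), which sits after the trigger /d/ (alveolar).
Changing only its place to alveolar gives [s] — the voiceless alveolar fricative.
At the second juncture, /v/ likewise becomes [ʐ] adjacent to /ʂ/.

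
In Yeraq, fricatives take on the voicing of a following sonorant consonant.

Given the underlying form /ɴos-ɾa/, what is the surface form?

/s/ is a voiceless alveolar fricative. The following trigger /ɾ/ is voiced, so /s/ must become voiced as well.
The voiced alveolar fricative is [z], so /s/ → [z].

[ɴozɾa]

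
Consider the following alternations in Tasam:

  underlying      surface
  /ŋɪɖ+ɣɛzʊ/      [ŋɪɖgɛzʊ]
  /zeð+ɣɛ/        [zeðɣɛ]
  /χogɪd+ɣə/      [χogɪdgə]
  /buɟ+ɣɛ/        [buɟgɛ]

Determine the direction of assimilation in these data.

progressive

Comparing underlying and surface forms, /ɣ/ → [g] is the alternation; the neighbouring /ɖ/ is constant.
/ɣ/ is a fricative while /ɖ/ is a stop; the output [g] is a stop, matching the trigger — so the feature that spreads is manner.
The other alternating forms pattern the same way: /ɣ/ → [g] after /d/ (fricative → stop, matching a stop); /ɣ/ → [g] after /ɟ/ (fricative → stop, matching a stop) — only manner changes, and always toward the preceding segment.
Nothing changes in [zeðɣɛ]: there the adjacent consonants already agree in manner (/ɣ/ and /ð/ are both fricatives), so this form is consistent with the same rule.
Since the segment that changes follows the conditioning segment, the assimilation is progressive.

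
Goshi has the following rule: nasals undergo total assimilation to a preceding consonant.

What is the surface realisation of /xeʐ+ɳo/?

[xeʐʐo]

/ɳ/ is the segment targeted by the rule; it sits immediately after /ʐ/, so it assimilates completely and surfaces as [ʐ].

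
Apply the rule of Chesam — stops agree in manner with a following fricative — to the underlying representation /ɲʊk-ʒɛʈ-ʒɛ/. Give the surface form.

[ɲʊxʒɛʂʒɛ]

/k/ is a voiceless velar stop. The following trigger /ʒ/ is a fricative, so /k/ must become a fricative as well.
A voiceless velar fricative is [x], so the surface segment is [x].
The same rule applies at the second boundary: /ʈ/ → [ʂ] next to /ʒ/.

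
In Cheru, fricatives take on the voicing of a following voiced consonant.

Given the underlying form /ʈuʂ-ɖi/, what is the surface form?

[ʈuʐɖi]

/ʂ/ is a voiceless retroflex fricative. The following trigger /ɖ/ is voiced, so /ʂ/ must become voiced as well.
The voiced retroflex fricative is [ʐ], so /ʂ/ → [ʐ].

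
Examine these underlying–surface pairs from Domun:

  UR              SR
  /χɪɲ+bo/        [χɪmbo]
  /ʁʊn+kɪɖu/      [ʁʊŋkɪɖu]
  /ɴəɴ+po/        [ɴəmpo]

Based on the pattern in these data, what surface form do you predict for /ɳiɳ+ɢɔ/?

The data show regressive place assimilation: /ɲ/ → [m] before /b/; /n/ → [ŋ] before /k/; /ɴ/ → [m] before /p/. In each pair only place changes, matching the following consonant, while manner and voice stay constant.
The rule targets /ɳ/ (voiced retroflex nasal), which sits before the trigger /ɢ/ (uvular).
A voiced uvular nasal is [ɴ], so the surface segment is [ɴ].

[ɳiɴɢɔ]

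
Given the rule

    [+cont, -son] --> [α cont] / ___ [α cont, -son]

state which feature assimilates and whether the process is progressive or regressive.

regressive manner assimilation

The shared variable α links the value of [cont] on the target to that of the neighbouring obstruent. [cont] distinguishes stops from fricatives — a manner-of-articulation feature — so this is manner assimilation.
The conditioning segment sits to the right of the focus bar, meaning the trigger follows the segment that changes — regressive assimilation.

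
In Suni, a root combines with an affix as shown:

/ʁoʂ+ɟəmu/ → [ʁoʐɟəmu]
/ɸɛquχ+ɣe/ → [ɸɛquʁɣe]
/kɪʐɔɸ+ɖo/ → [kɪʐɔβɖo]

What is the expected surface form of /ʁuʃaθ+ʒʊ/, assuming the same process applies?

[ʁuʃaðʒʊ]

The data show regressive voicing assimilation: /ʂ/ → [ʐ] before /ɟ/; /χ/ → [ʁ] before /ɣ/; /ɸ/ → [β] before /ɖ/. In each pair only voicing changes, matching the following consonant, while place and manner stay constant.
/θ/ is a voiceless dental fricative. The following trigger /ʒ/ is voiced, so /θ/ must become voiced as well.
A voiced dental fricative is [ð], so the surface segment is [ð].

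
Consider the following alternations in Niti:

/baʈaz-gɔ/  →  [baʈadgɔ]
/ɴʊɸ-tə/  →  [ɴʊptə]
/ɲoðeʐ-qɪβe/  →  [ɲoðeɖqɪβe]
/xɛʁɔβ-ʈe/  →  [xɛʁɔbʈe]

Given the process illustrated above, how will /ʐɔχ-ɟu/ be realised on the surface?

The data show regressive manner assimilation: /z/ → [d] before /g/; /ɸ/ → [p] before /t/; /ʐ/ → [ɖ] before /q/; /β/ → [b] before /ʈ/. In each pair only manner changes, matching the following consonant, while place and voice stay constant.
/χ/ is a voiceless uvular fricative. The following trigger /ɟ/ is a stop, so /χ/ must become a stop as well.
A voiceless uvular stop is [q], so the surface segment is [q].

[ʐɔqɟu]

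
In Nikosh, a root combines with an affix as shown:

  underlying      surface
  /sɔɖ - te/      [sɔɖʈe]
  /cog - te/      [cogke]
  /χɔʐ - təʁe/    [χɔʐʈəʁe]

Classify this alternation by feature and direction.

progressive place assimilation

The segment that alternates is /t/, which surfaces as [ʈ] when adjacent to /ɖ/.
The change alveolar → retroflex matches the place of the preceding /ɖ/, identifying this as place assimilation.
Manner and voice are unchanged, so the assimilation is partial, not total.
The other alternating forms pattern the same way: /t/ → [k] after /g/ (alveolar → velar, matching velar); /t/ → [ʈ] after /ʐ/ (alveolar → retroflex, matching retroflex) — only place changes, and always toward the preceding segment.
The trigger is the preceding segment, so the direction is progressive (perseverative).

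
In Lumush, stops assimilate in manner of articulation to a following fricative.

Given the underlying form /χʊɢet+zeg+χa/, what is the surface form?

The rule targets /t/ (voiceless alveolar stop), which sits before the trigger /z/ (fricative).
Changing only its manner to fricative gives [s] — the voiceless alveolar fricative.
At the second juncture, /g/ likewise becomes [ɣ] adjacent to /χ/.

[χʊɢeszeɣχa]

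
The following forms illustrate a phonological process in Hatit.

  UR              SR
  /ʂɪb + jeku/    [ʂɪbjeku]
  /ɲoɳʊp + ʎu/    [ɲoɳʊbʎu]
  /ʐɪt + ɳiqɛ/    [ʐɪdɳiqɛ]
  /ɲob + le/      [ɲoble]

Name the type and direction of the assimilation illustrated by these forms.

The segment that alternates is /p/, which surfaces as [b] when adjacent to /ʎ/.
The change voiceless → voiced matches the voicing of the following /ʎ/, identifying this as voicing assimilation.
Place and manner are unchanged, so the assimilation is partial, not total.
Checking the remaining alternation: /t/ → [d] before /ɳ/ (voiceless → voiced, matching voiced) — only voicing changes, and always toward the following segment.
Nothing changes in [ʂɪbjeku], [ɲoble]: there the adjacent consonants already agree in voicing (/b/ and /j/ are both voiced; /b/ and /l/ are both voiced), so these forms are consistent with the same rule.
The trigger is the following segment, so the direction is regressive (anticipatory).

regressive voicing assimilation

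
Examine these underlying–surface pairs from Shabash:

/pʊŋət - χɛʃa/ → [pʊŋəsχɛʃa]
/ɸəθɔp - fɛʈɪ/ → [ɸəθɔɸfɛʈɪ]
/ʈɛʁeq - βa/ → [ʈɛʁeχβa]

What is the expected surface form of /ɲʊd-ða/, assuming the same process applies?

[ɲʊzða]

The data show regressive manner assimilation: /t/ → [s] before /χ/; /p/ → [ɸ] before /f/; /q/ → [χ] before /β/. In each pair only manner changes, matching the following consonant, while place and voice stay constant.
The rule targets /d/ (voiced alveolar stop), which sits before the trigger /ð/ (fricative).
A voiced alveolar fricative is [z], so the surface segment is [z].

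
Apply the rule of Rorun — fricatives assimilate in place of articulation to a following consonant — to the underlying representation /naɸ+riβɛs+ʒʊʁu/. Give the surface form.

The rule targets /ɸ/ (voiceless bilabial fricative), which sits before the trigger /r/ (alveolar).
Changing only its place to alveolar gives [s] — the voiceless alveolar fricative.
The same rule applies at the second boundary: /s/ → [ʃ] next to /ʒ/.

[nasriβɛʃʒʊʁu]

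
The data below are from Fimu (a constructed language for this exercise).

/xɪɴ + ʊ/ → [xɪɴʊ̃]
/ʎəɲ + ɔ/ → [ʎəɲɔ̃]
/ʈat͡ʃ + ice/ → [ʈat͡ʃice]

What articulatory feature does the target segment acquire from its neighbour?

The vowel /ʊ/ surfaces as nasalised [ʊ̃] next to the preceding nasal /ɴ/ — it has acquired the [+nasal] feature of its neighbour.
The other form shows the same pattern: /ɔ/ → [ɔ̃] after /ɲ/ — each time a vowel is nasalised next to a preceding nasal.
No change occurs in [ʈat͡ʃice] because the vowel at the boundary is adjacent to an oral consonant, not a nasal (/i/ next to /t͡ʃ/).

nasality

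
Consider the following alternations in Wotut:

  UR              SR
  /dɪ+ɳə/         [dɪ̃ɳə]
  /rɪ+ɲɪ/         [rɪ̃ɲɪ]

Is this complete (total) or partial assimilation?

partial assimilation

The vowel /ɪ/ surfaces as nasalised [ɪ̃] next to the following nasal /ɳ/ — it has acquired the [+nasal] feature of its neighbour.
The other form shows the same pattern: /ɪ/ → [ɪ̃] before /ɲ/ — each time a vowel is nasalised next to a following nasal.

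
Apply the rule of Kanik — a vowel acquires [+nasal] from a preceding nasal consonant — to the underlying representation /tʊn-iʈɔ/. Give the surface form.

[tʊnĩʈɔ]

The vowel /i/ is adjacent to the preceding nasal /n/, so it acquires [+nasal] and surfaces as [ĩ].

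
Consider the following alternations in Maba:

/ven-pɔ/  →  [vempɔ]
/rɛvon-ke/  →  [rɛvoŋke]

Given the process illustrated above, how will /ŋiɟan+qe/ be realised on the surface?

The data show regressive place assimilation: /n/ → [m] before /p/; /n/ → [ŋ] before /k/. In each pair only place changes, matching the following consonant, while manner and voice stay constant.
The rule targets /n/ (voiced alveolar nasal), which sits before the trigger /q/ (uvular).
A voiced uvular nasal is [ɴ], so the surface segment is [ɴ].

[ŋiɟaɴqe]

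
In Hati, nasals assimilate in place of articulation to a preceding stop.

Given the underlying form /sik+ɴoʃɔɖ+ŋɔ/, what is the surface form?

[sikŋoʃɔɖɳɔ]

/ɴ/ is a voiced uvular nasal. The preceding trigger /k/ is velar, so /ɴ/ must become velar as well.
The voiced velar nasal is [ŋ], so /ɴ/ → [ŋ].
At the second juncture, /ŋ/ likewise becomes [ɳ] adjacent to /ɖ/.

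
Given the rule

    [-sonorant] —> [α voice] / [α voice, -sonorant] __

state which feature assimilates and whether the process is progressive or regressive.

The rule copies [voice] from the environment onto the target, so the assimilating feature is voicing.
Since the environment is written before the underscore, the trigger precedes the target; the direction is progressive.

progressive voicing assimilation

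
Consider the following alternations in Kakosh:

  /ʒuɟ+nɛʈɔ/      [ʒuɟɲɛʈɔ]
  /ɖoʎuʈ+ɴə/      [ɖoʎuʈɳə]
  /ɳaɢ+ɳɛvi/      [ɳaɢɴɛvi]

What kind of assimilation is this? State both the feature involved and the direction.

progressive place assimilation

Comparing underlying and surface forms, /n/ → [ɲ] is the alternation; the neighbouring /ɟ/ is constant.
/n/ is alveolar while /ɟ/ is palatal; the output [ɲ] is palatal, matching the trigger — so the feature that spreads is place.
Manner and voice are unchanged, so the assimilation is partial, not total.
The same holds elsewhere in the data: /ɴ/ → [ɳ] after /ʈ/ (uvular → retroflex, matching retroflex); /ɳ/ → [ɴ] after /ɢ/ (retroflex → uvular, matching uvular) — only place changes, and always toward the preceding segment.
The trigger is the preceding segment, so the direction is progressive (perseverative).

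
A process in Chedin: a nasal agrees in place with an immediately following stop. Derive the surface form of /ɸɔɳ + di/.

[ɸɔndi]

/ɳ/ is a voiced retroflex nasal. The following trigger /d/ is alveolar, so /ɳ/ must become alveolar as well.
Changing only its place to alveolar gives [n] — the voiced alveolar nasal.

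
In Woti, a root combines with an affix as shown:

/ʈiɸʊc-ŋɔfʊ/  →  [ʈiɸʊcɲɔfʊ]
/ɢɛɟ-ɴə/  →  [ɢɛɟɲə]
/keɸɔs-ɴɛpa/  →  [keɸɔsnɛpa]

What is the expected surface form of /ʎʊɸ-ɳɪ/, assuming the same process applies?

[ʎʊɸmɪ]

The data show progressive place assimilation: /ŋ/ → [ɲ] after /c/; /ɴ/ → [ɲ] after /ɟ/; /ɴ/ → [n] after /s/. In each pair only place changes, matching the preceding consonant, while manner and voice stay constant.
The rule targets /ɳ/ (voiced retroflex nasal), which sits after the trigger /ɸ/ (bilabial).
The voiced bilabial nasal is [m], so /ɳ/ → [m].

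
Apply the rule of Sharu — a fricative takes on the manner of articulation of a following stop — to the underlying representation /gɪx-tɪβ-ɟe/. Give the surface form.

The rule targets /x/ (voiceless velar fricative), which sits before the trigger /t/ (stop).
The voiceless velar stop is [k], so /x/ → [k].
At the second juncture, /β/ likewise becomes [b] adjacent to /ɟ/.

[gɪktɪbɟe]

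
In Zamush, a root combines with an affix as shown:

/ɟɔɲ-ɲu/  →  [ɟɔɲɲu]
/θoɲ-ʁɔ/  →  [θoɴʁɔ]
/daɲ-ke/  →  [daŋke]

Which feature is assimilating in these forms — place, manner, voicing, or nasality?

Underlying /ɲ/ is realised as [ɴ] next to /ʁ/; /ʁ/ itself does not change.
/ɲ/ is palatal while /ʁ/ is uvular; the output [ɴ] is uvular, matching the trigger — so the feature that spreads is place.
The same holds elsewhere in the data: /ɲ/ → [ŋ] before /k/ (palatal → velar, matching velar) — only place changes, and always toward the following segment.
No alternation appears in [ɟɔɲɲu]: there the adjacent consonants already agree in place (/ɲ/ and /ɲ/ are both palatal), so this form is consistent with the same rule.

place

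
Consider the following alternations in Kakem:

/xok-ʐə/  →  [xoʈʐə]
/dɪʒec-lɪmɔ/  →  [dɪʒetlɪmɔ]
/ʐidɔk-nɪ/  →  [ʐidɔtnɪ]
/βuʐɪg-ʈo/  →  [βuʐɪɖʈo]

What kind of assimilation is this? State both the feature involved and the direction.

The segment that alternates is /k/, which surfaces as [ʈ] when adjacent to /ʐ/.
The change velar → retroflex matches the place of the following /ʐ/, identifying this as place assimilation.
Manner and voice are unchanged, so the assimilation is partial, not total.
The same holds elsewhere in the data: /c/ → [t] before /l/ (palatal → alveolar, matching alveolar); /k/ → [t] before /n/ (velar → alveolar, matching alveolar); /g/ → [ɖ] before /ʈ/ (velar → retroflex, matching retroflex) — only place changes, and always toward the following segment.
Since the segment that changes precedes the conditioning segment, the assimilation is regressive.

regressive place assimilation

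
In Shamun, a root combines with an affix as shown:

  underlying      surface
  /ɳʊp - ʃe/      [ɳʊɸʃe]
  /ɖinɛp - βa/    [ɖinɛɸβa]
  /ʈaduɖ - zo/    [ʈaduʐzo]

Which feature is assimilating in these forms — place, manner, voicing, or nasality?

manner

Comparing underlying and surface forms, /p/ → [ɸ] is the alternation; the neighbouring /ʃ/ is constant.
/p/ is a stop while /ʃ/ is a fricative; the output [ɸ] is a fricative, matching the trigger — so the feature that spreads is manner.
The other alternating forms pattern the same way: /p/ → [ɸ] before /β/ (stop → fricative, matching a fricative); /ɖ/ → [ʐ] before /z/ (stop → fricative, matching a fricative) — only manner changes, and always toward the following segment.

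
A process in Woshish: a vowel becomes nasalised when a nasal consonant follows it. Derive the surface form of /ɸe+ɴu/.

The vowel /e/ is adjacent to the following nasal /ɴ/, so it acquires [+nasal] and surfaces as [ẽ].

[ɸẽɴu]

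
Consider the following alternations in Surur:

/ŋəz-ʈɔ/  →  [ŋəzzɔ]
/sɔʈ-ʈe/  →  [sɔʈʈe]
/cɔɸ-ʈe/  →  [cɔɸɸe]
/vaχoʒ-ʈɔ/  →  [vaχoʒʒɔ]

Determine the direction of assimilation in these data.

progressive

Underlying /ʈ/ is realised as [z] next to /z/; /z/ itself does not change.
The output [z] is identical to the trigger /z/ — every feature (place, manner, voicing) has been copied — so this is total assimilation.
The remaining alternations confirm this: /ʈ/ → [ɸ] after /ɸ/; /ʈ/ → [ʒ] after /ʒ/ — in each case the output is a copy of the preceding consonant.
In [sɔʈʈe] the two consonants at the boundary are already identical (/ʈ/ + /ʈ/), so the rule applies vacuously and nothing changes.
Since the segment that changes follows the conditioning segment, the assimilation is progressive.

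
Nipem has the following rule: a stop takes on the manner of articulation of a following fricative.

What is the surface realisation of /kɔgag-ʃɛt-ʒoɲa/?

The rule targets /g/ (voiced velar stop), which sits before the trigger /ʃ/ (fricative).
Changing only its manner to fricative gives [ɣ] — the voiced velar fricative.
At the second juncture, /t/ likewise becomes [s] adjacent to /ʒ/.

[kɔgaɣʃɛsʒoɲa]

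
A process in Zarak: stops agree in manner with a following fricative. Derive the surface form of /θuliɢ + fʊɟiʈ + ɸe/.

[θuliʁfʊɟiʂɸe]

The rule targets /ɢ/ (voiced uvular stop), which sits before the trigger /f/ (fricative).
The voiced uvular fricative is [ʁ], so /ɢ/ → [ʁ].
At the second juncture, /ʈ/ likewise becomes [ʂ] adjacent to /ɸ/.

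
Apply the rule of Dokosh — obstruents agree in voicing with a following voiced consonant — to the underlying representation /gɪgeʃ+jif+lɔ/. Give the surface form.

/ʃ/ is a voiceless postalveolar fricative. The following trigger /j/ is voiced, so /ʃ/ must become voiced as well.
Changing only its voicing to voiced gives [ʒ] — the voiced postalveolar fricative.
The same rule applies at the second boundary: /f/ → [v] next to /l/.

[gɪgeʒjivlɔ]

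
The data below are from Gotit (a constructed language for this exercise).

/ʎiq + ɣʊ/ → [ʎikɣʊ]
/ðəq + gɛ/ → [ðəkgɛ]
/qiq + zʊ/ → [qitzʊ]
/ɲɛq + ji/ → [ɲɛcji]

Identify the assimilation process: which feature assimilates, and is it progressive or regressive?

The segment that alternates is /q/, which surfaces as [k] when adjacent to /ɣ/.
/q/ is uvular while /ɣ/ is velar; the output [k] is velar, matching the trigger — so the feature that spreads is place.
Manner and voice are unchanged, so the assimilation is partial, not total.
Checking the remaining alternations: /q/ → [k] before /g/ (uvular → velar, matching velar); /q/ → [t] before /z/ (uvular → alveolar, matching alveolar); /q/ → [c] before /j/ (uvular → palatal, matching palatal) — only place changes, and always toward the following segment.
The trigger is the following segment, so the direction is regressive (anticipatory).

regressive place assimilation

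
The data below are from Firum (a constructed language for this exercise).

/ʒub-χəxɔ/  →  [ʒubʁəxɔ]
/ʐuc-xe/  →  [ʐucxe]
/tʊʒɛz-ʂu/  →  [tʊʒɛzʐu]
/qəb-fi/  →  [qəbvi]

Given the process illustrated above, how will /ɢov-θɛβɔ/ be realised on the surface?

[ɢovðɛβɔ]

The data show progressive voicing assimilation: /χ/ → [ʁ] after /b/; /ʂ/ → [ʐ] after /z/; /f/ → [v] after /b/. In each pair only voicing changes, matching the preceding consonant, while place and manner stay constant.
Nothing changes in [ʐucxe]: there the adjacent consonants already agree in voicing (/x/ and /c/ are both voiceless), so this form is consistent with the same rule.
The rule targets /θ/ (voiceless dental fricative), which sits after the trigger /v/ (voiced).
Changing only its voicing to voiced gives [ð] — the voiced dental fricative.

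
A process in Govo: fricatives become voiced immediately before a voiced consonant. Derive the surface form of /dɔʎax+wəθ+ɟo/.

[dɔʎaɣwəðɟo]

/x/ is a voiceless velar fricative. The following trigger /w/ is voiced, so /x/ must become voiced as well.
A voiced velar fricative is [ɣ], so the surface segment is [ɣ].
At the second juncture, /θ/ likewise becomes [ð] adjacent to /ɟ/.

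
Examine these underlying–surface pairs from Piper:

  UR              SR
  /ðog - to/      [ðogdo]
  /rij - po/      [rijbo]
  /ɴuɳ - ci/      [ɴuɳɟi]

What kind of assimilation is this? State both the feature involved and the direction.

progressive voicing assimilation

Comparing underlying and surface forms, /t/ → [d] is the alternation; the neighbouring /g/ is constant.
/t/ is voiceless while /g/ is voiced; the output [d] is voiced, matching the trigger — so the feature that spreads is voicing.
Place and manner are unchanged, so the assimilation is partial, not total.
The same holds elsewhere in the data: /p/ → [b] after /j/ (voiceless → voiced, matching voiced); /c/ → [ɟ] after /ɳ/ (voiceless → voiced, matching voiced) — only voicing changes, and always toward the preceding segment.
The trigger is the preceding segment, so the direction is progressive (perseverative).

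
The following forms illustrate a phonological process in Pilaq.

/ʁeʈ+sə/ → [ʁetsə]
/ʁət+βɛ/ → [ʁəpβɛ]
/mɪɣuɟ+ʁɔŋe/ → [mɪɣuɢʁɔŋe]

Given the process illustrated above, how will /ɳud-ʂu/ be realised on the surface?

The data show regressive place assimilation: /ʈ/ → [t] before /s/; /t/ → [p] before /β/; /ɟ/ → [ɢ] before /ʁ/. In each pair only place changes, matching the following consonant, while manner and voice stay constant.
/d/ is a voiced alveolar stop. The following trigger /ʂ/ is retroflex, so /d/ must become retroflex as well.
A voiced retroflex stop is [ɖ], so the surface segment is [ɖ].

[ɳuɖʂu]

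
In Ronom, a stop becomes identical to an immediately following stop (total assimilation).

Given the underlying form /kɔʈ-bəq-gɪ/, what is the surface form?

/ʈ/ is the segment targeted by the rule; it sits immediately before /b/, so it assimilates completely and surfaces as [b].
At the second juncture, /q/ likewise becomes [g] adjacent to /g/.

[kɔbbəggɪ]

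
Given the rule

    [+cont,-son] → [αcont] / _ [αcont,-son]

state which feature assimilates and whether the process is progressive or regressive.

The rule copies [cont] (continuancy) from the environment onto the target fricatives; since [±cont] encodes the stop/fricative manner contrast, the assimilating dimension is manner.
Since the environment is written after the underscore, the trigger follows the target; the direction is regressive.

regressive manner assimilation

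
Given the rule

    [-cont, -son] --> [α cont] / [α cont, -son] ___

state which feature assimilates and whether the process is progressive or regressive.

progressive manner assimilation

The shared variable α links the value of [cont] on the target to that of the neighbouring obstruent. [cont] distinguishes stops from fricatives — a manner-of-articulation feature — so this is manner assimilation.
Since the environment is written before the underscore, the trigger precedes the target; the direction is progressive.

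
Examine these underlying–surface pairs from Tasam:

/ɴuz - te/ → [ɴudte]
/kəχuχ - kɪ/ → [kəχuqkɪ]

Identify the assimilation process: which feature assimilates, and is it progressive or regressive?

regressive manner assimilation

Comparing underlying and surface forms, /z/ → [d] is the alternation; the neighbouring /t/ is constant.
/z/ is a fricative while /t/ is a stop; the output [d] is a stop, matching the trigger — so the feature that spreads is manner.
Place and voice are unchanged, so the assimilation is partial, not total.
The other alternating form patterns the same way: /χ/ → [q] before /k/ (fricative → stop, matching a stop) — only manner changes, and always toward the following segment.
The trigger is the following segment, so the direction is regressive (anticipatory).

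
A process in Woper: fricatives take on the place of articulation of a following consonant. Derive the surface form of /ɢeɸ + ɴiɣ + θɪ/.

The rule targets /ɸ/ (voiceless bilabial fricative), which sits before the trigger /ɴ/ (uvular).
The voiceless uvular fricative is [χ], so /ɸ/ → [χ].
The same rule applies at the second boundary: /ɣ/ → [ð] next to /θ/.

[ɢeχɴiðθɪ]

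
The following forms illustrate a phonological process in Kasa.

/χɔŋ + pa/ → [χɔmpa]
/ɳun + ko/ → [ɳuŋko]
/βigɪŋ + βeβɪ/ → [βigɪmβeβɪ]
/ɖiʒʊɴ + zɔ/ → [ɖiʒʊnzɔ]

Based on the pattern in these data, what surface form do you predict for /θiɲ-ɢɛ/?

The data show regressive place assimilation: /ŋ/ → [m] before /p/; /n/ → [ŋ] before /k/; /ŋ/ → [m] before /β/; /ɴ/ → [n] before /z/. In each pair only place changes, matching the following consonant, while manner and voice stay constant.
/ɲ/ is a voiced palatal nasal. The following trigger /ɢ/ is uvular, so /ɲ/ must become uvular as well.
Changing only its place to uvular gives [ɴ] — the voiced uvular nasal.

[θiɴɢɛ]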